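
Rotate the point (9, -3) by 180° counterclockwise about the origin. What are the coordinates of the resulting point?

Rotation matrix for 180°: [[cos 180°, -sin 180°], [sin 180°, cos 180°]] = [[-1, 0], [0, -1]]
[[-1, 0], [0, -1]] × [9, -3]ᵀ = [-9, 3]ᵀ
Result: (-9, 3)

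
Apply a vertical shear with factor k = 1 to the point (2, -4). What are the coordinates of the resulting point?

Shear matrix for vertical shear with factor k = 1:
[[1, 0], [1, 1]]
Result: (2, -4) → (2, -2)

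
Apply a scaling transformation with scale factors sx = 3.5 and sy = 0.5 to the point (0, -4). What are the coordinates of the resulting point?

Scaling matrix:
[[3.50, 0], [0, 0.50]]
Result: (0 × 3.5, -4 × 0.5) = (0, -2)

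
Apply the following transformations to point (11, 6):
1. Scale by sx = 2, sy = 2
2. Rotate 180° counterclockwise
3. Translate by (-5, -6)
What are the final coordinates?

Step 1: Scale → (22, 12)
Step 2: Rotate 180° → (-22, -12)
Step 3: Translate → (-27, -18)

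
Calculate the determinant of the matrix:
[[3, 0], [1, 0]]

For a 2×2 matrix [[a, b], [c, d]], det = ad - bc
det = (3)(0) - (0)(1) = 0 - 0 = 0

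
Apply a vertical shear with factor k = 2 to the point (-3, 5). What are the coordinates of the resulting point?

Shear matrix for vertical shear with factor k = 2:
[[1, 0], [2, 1]]
Result: (-3, 5) → (-3, -1)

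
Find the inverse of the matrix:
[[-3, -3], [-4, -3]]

For [[a,b],[c,d]], inverse = (1/det)·[[d,-b],[-c,a]]
det = (-3)(-3) - (-3)(-4) = 9 - 12 = -3
Inverse = (1/-3)·[[-3, 3], [4, -3]]
= [[1, -1], [-4/3, 1]]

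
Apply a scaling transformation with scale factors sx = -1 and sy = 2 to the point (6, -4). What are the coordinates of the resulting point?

Scaling matrix:
[[-1, 0], [0, 2]]
Result: (6 × -1, -4 × 2) = (-6, -8)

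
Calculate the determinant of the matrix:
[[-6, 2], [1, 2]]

For a 2×2 matrix [[a, b], [c, d]], det = ad - bc
det = (-6)(2) - (2)(1) = -12 - 2 = -14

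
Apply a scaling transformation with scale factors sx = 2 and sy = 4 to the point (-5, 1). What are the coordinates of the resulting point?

Scaling matrix:
[[2, 0], [0, 4]]
Result: (-5 × 2, 1 × 4) = (-10, 4)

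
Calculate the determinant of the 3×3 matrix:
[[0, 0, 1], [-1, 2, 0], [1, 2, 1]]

Expansion along first row:
det = 0·det([[2,0],[2,1]]) - 0·det([[-1,0],[1,1]]) + 1·det([[-1,2],[1,2]])
    = 0·(2·1 - 0·2) - 0·(-1·1 - 0·1) + 1·(-1·2 - 2·1)
    = 0·2 - 0·-1 + 1·-4
    = 0 + 0 + -4 = -4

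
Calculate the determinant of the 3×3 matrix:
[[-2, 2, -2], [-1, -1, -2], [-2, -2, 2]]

Expansion along first row:
det = -2·det([[-1,-2],[-2,2]]) - 2·det([[-1,-2],[-2,2]]) + -2·det([[-1,-1],[-2,-2]])
    = -2·(-1·2 - -2·-2) - 2·(-1·2 - -2·-2) + -2·(-1·-2 - -1·-2)
    = -2·-6 - 2·-6 + -2·0
    = 12 + 12 + 0 = 24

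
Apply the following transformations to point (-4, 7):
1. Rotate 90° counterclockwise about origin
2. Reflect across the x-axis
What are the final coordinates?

Step 1: Rotate 90° → (-7, -4)
Step 2: Reflect across x-axis → (-7, 4)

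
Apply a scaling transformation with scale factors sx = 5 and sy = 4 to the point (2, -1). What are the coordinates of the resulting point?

Scaling matrix:
[[5, 0], [0, 4]]
Result: (2 × 5, -1 × 4) = (10, -4)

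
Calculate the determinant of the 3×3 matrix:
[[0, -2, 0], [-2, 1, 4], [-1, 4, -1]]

Expansion along first row:
det = 0·det([[1,4],[4,-1]]) - -2·det([[-2,4],[-1,-1]]) + 0·det([[-2,1],[-1,4]])
    = 0·(1·-1 - 4·4) - -2·(-2·-1 - 4·-1) + 0·(-2·4 - 1·-1)
    = 0·-17 - -2·6 + 0·-7
    = 0 + 12 + 0 = 12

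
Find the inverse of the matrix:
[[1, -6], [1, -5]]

For [[a,b],[c,d]], inverse = (1/det)·[[d,-b],[-c,a]]
det = (1)(-5) - (-6)(1) = -5 - -6 = 1
Inverse = [[-5, 6], [-1, 1]]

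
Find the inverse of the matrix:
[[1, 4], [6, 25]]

For [[a,b],[c,d]], inverse = (1/det)·[[d,-b],[-c,a]]
det = (1)(25) - (4)(6) = 25 - 24 = 1
Inverse = [[25, -4], [-6, 1]]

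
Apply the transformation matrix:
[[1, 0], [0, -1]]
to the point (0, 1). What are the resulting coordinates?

Matrix multiplication:
[[1, 0], [0, -1]] × [0, 1]ᵀ
= [(1)(0) + (0)(1), (0)(0) + (-1)(1)]ᵀ
= [0, -1]ᵀ
Result: (0, -1)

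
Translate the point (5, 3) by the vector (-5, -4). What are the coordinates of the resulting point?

Translation by (-5, -4) (homogeneous matrix [[1, 0, -5], [0, 1, -4], [0, 0, 1]]):
x' = 5 + -5 = 0
y' = 3 + -4 = -1
Result: (0, -1)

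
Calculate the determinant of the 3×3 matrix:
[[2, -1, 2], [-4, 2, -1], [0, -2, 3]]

Expansion along first row:
det = 2·det([[2,-1],[-2,3]]) - -1·det([[-4,-1],[0,3]]) + 2·det([[-4,2],[0,-2]])
    = 2·(2·3 - -1·-2) - -1·(-4·3 - -1·0) + 2·(-4·-2 - 2·0)
    = 2·4 - -1·-12 + 2·8
    = 8 + -12 + 16 = 12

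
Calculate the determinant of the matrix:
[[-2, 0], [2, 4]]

For a 2×2 matrix [[a, b], [c, d]], det = ad - bc
det = (-2)(4) - (0)(2) = -8 - 0 = -8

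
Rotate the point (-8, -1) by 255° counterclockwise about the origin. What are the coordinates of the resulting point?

Rotation matrix for 255°: [[cos 255°, -sin 255°], [sin 255°, cos 255°]] ≈ [[-0.258819, 0.965926], [-0.965926, -0.258819]]
[[-0.258819, 0.965926], [-0.965926, -0.258819]] × [-8, -1]ᵀ ≈ [1.1046, 7.9862]ᵀ
Result: (1.1046, 7.9862)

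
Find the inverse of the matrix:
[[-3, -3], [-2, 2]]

For [[a,b],[c,d]], inverse = (1/det)·[[d,-b],[-c,a]]
det = (-3)(2) - (-3)(-2) = -6 - 6 = -12
Inverse = (1/-12)·[[2, 3], [2, -3]]
= [[-1/6, -1/4], [-1/6, 1/4]]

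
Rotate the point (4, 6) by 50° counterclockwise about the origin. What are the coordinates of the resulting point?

Rotation matrix for 50°: [[cos 50°, -sin 50°], [sin 50°, cos 50°]] ≈ [[0.642788, -0.766044], [0.766044, 0.642788]]
[[0.642788, -0.766044], [0.766044, 0.642788]] × [4, 6]ᵀ ≈ [-2.0251, 6.9209]ᵀ
Result: (-2.0251, 6.9209)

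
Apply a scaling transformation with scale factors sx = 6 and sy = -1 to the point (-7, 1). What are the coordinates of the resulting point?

Scaling matrix:
[[6, 0], [0, -1]]
Result: (-7 × 6, 1 × -1) = (-42, -1)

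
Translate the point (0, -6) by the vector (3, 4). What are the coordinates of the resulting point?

Translation by (3, 4) (homogeneous matrix [[1, 0, 3], [0, 1, 4], [0, 0, 1]]):
x' = 0 + 3 = 3
y' = -6 + 4 = -2
Result: (3, -2)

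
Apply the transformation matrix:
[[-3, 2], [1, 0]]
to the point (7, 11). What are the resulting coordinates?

Matrix multiplication:
[[-3, 2], [1, 0]] × [7, 11]ᵀ
= [(-3)(7) + (2)(11), (1)(7) + (0)(11)]ᵀ
= [1, 7]ᵀ
Result: (1, 7)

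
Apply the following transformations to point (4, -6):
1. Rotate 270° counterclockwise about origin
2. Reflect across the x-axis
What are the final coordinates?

Step 1: Rotate 270° → (-6, -4)
Step 2: Reflect across x-axis → (-6, 4)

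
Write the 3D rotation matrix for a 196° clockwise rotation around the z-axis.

Rotation matrix for clockwise 196° around z-axis:
A clockwise rotation by 196° is a counterclockwise rotation by -196°.
cos(-196°) = -0.9613, sin(-196°) = 0.2756
Result: [[-0.9613, -0.2756, 0], [0.2756, -0.9613, 0], [0, 0, 1]]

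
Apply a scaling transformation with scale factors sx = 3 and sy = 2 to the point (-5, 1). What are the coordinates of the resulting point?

Scaling matrix:
[[3, 0], [0, 2]]
Result: (-5 × 3, 1 × 2) = (-15, 2)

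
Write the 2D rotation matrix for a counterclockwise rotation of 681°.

Rotation matrix formula: [[cos θ, -sin θ], [sin θ, cos θ]]
For θ = 681°:
cos(681°) = 0.7771
sin(681°) = -0.6293
Result: [[0.7771, 0.6293], [-0.6293, 0.7771]]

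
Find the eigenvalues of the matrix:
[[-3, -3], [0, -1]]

Characteristic equation: det(A - λI) = 0
λ² - (trace)λ + (det) = 0
trace = -3 + -1 = -4, det = (-3)(-1) - (-3)(0) = 3
λ² - (-4)λ + (3) = 0
λ = (-4 ± √((-4)² - 4·(3))) / 2 = (-4 ± √4) / 2
Solving: λ = -3, -1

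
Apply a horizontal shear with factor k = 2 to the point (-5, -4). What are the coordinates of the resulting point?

Shear matrix for horizontal shear with factor k = 2:
[[1, 2], [0, 1]]
Result: (-5, -4) → (-13, -4)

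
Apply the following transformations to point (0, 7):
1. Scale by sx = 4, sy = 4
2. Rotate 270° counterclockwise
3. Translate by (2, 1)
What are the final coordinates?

Step 1: Scale → (0, 28)
Step 2: Rotate 270° → (28, 0)
Step 3: Translate → (30, 1)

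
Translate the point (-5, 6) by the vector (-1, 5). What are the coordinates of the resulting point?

Translation by (-1, 5) (homogeneous matrix [[1, 0, -1], [0, 1, 5], [0, 0, 1]]):
x' = -5 + -1 = -6
y' = 6 + 5 = 11
Result: (-6, 11)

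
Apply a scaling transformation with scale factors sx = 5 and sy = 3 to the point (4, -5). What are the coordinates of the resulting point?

Scaling matrix:
[[5, 0], [0, 3]]
Result: (4 × 5, -5 × 3) = (20, -15)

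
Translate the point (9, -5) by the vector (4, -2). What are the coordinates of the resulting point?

Translation by (4, -2) (homogeneous matrix [[1, 0, 4], [0, 1, -2], [0, 0, 1]]):
x' = 9 + 4 = 13
y' = -5 + -2 = -7
Result: (13, -7)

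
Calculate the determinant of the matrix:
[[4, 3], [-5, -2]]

For a 2×2 matrix [[a, b], [c, d]], det = ad - bc
det = (4)(-2) - (3)(-5) = -8 - -15 = 7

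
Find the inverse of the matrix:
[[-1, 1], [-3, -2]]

For [[a,b],[c,d]], inverse = (1/det)·[[d,-b],[-c,a]]
det = (-1)(-2) - (1)(-3) = 2 - -3 = 5
Inverse = (1/5)·[[-2, -1], [3, -1]]
= [[-2/5, -1/5], [3/5, -1/5]]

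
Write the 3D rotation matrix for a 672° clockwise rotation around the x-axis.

Rotation matrix for clockwise 672° around x-axis:
A clockwise rotation by 672° is a counterclockwise rotation by -672°.
cos(-672°) = 0.6691, sin(-672°) = 0.7431
Result: [[1, 0, 0], [0, 0.6691, -0.7431], [0, 0.7431, 0.6691]]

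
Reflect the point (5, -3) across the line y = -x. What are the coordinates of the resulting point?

Reflection across line y = -x: (5, -3) → (3, -5)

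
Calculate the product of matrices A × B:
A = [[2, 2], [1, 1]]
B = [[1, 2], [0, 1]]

Matrix multiplication:
C[0][0] = 2×1 + 2×0 = 2
C[0][1] = 2×2 + 2×1 = 6
C[1][0] = 1×1 + 1×0 = 1
C[1][1] = 1×2 + 1×1 = 3
Result: [[2, 6], [1, 3]]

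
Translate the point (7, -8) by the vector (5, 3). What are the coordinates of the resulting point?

Translation by (5, 3) (homogeneous matrix [[1, 0, 5], [0, 1, 3], [0, 0, 1]]):
x' = 7 + 5 = 12
y' = -8 + 3 = -5
Result: (12, -5)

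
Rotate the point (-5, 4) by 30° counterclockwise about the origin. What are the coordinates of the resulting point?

Rotation matrix for 30°: [[cos 30°, -sin 30°], [sin 30°, cos 30°]] ≈ [[0.866025, -0.500000], [0.500000, 0.866025]]
[[0.866025, -0.500000], [0.500000, 0.866025]] × [-5, 4]ᵀ ≈ [-6.3301, 0.9641]ᵀ
Result: (-6.3301, 0.9641)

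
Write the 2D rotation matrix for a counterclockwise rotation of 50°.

Rotation matrix formula: [[cos θ, -sin θ], [sin θ, cos θ]]
For θ = 50°:
cos(50°) = 0.6428
sin(50°) = 0.7660
Result: [[0.6428, -0.7660], [0.7660, 0.6428]]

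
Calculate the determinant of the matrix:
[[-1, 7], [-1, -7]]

For a 2×2 matrix [[a, b], [c, d]], det = ad - bc
det = (-1)(-7) - (7)(-1) = 7 - -7 = 14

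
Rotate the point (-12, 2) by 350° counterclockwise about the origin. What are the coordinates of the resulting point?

Rotation matrix for 350°: [[cos 350°, -sin 350°], [sin 350°, cos 350°]] ≈ [[0.984808, 0.173648], [-0.173648, 0.984808]]
[[0.984808, 0.173648], [-0.173648, 0.984808]] × [-12, 2]ᵀ ≈ [-11.4704, 4.0534]ᵀ
Result: (-11.4704, 4.0534)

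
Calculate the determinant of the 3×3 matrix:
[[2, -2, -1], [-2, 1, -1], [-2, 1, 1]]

Expansion along first row:
det = 2·det([[1,-1],[1,1]]) - -2·det([[-2,-1],[-2,1]]) + -1·det([[-2,1],[-2,1]])
    = 2·(1·1 - -1·1) - -2·(-2·1 - -1·-2) + -1·(-2·1 - 1·-2)
    = 2·2 - -2·-4 + -1·0
    = 4 + -8 + 0 = -4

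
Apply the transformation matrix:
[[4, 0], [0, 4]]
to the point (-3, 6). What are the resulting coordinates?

Matrix multiplication:
[[4, 0], [0, 4]] × [-3, 6]ᵀ
= [(4)(-3) + (0)(6), (0)(-3) + (4)(6)]ᵀ
= [-12, 24]ᵀ
Result: (-12, 24)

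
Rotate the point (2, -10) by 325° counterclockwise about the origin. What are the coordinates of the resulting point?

Rotation matrix for 325°: [[cos 325°, -sin 325°], [sin 325°, cos 325°]] ≈ [[0.819152, 0.573576], [-0.573576, 0.819152]]
[[0.819152, 0.573576], [-0.573576, 0.819152]] × [2, -10]ᵀ ≈ [-4.0975, -9.3387]ᵀ
Result: (-4.0975, -9.3387)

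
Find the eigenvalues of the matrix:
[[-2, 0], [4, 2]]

Characteristic equation: det(A - λI) = 0
λ² - (trace)λ + (det) = 0
trace = -2 + 2 = 0, det = (-2)(2) - (0)(4) = -4
λ² - (0)λ + (-4) = 0
λ = (0 ± √((0)² - 4·(-4))) / 2 = (0 ± √16) / 2
Solving: λ = -2, 2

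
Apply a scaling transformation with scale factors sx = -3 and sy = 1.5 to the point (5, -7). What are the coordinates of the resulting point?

Scaling matrix:
[[-3, 0], [0, 1.50]]
Result: (5 × -3, -7 × 1.5) = (-15, -10.5)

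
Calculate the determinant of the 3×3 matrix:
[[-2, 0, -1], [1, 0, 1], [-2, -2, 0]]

Expansion along first row:
det = -2·det([[0,1],[-2,0]]) - 0·det([[1,1],[-2,0]]) + -1·det([[1,0],[-2,-2]])
    = -2·(0·0 - 1·-2) - 0·(1·0 - 1·-2) + -1·(1·-2 - 0·-2)
    = -2·2 - 0·2 + -1·-2
    = -4 + 0 + 2 = -2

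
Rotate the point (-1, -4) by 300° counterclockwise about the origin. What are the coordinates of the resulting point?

Rotation matrix for 300°: [[cos 300°, -sin 300°], [sin 300°, cos 300°]] ≈ [[0.500000, 0.866025], [-0.866025, 0.500000]]
[[0.500000, 0.866025], [-0.866025, 0.500000]] × [-1, -4]ᵀ ≈ [-3.9641, -1.1340]ᵀ
Result: (-3.9641, -1.1340)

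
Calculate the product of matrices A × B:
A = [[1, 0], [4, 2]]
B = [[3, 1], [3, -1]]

Matrix multiplication:
C[0][0] = 1×3 + 0×3 = 3
C[0][1] = 1×1 + 0×-1 = 1
C[1][0] = 4×3 + 2×3 = 18
C[1][1] = 4×1 + 2×-1 = 2
Result: [[3, 1], [18, 2]]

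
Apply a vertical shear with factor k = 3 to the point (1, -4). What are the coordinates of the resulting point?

Shear matrix for vertical shear with factor k = 3:
[[1, 0], [3, 1]]
Result: (1, -4) → (1, -1)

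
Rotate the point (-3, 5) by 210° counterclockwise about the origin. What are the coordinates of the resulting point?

Rotation matrix for 210°: [[cos 210°, -sin 210°], [sin 210°, cos 210°]] ≈ [[-0.866025, 0.500000], [-0.500000, -0.866025]]
[[-0.866025, 0.500000], [-0.500000, -0.866025]] × [-3, 5]ᵀ ≈ [5.0981, -2.8301]ᵀ
Result: (5.0981, -2.8301)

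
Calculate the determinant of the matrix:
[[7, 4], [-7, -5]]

For a 2×2 matrix [[a, b], [c, d]], det = ad - bc
det = (7)(-5) - (4)(-7) = -35 - -28 = -7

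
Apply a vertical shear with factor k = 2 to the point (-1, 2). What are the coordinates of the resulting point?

Shear matrix for vertical shear with factor k = 2:
[[1, 0], [2, 1]]
Result: (-1, 2) → (-1, 0)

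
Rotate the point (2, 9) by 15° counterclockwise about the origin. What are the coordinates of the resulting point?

Rotation matrix for 15°: [[cos 15°, -sin 15°], [sin 15°, cos 15°]] ≈ [[0.965926, -0.258819], [0.258819, 0.965926]]
[[0.965926, -0.258819], [0.258819, 0.965926]] × [2, 9]ᵀ ≈ [-0.3975, 9.2110]ᵀ
Result: (-0.3975, 9.2110)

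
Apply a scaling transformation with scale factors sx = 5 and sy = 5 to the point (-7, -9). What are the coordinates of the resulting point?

Scaling matrix:
[[5, 0], [0, 5]]
Result: (-7 × 5, -9 × 5) = (-35, -45)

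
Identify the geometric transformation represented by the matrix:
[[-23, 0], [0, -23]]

This matrix represents: uniform scaling by factor -23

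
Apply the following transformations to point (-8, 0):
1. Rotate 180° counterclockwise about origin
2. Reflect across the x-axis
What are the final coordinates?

Step 1: Rotate 180° → (8, 0)
Step 2: Reflect across x-axis → (8, 0)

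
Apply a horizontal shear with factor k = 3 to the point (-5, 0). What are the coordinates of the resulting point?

Shear matrix for horizontal shear with factor k = 3:
[[1, 3], [0, 1]]
Result: (-5, 0) → (-5, 0)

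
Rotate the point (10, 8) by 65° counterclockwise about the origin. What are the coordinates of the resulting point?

Rotation matrix for 65°: [[cos 65°, -sin 65°], [sin 65°, cos 65°]] ≈ [[0.422618, -0.906308], [0.906308, 0.422618]]
[[0.422618, -0.906308], [0.906308, 0.422618]] × [10, 8]ᵀ ≈ [-3.0243, 12.4440]ᵀ
Result: (-3.0243, 12.4440)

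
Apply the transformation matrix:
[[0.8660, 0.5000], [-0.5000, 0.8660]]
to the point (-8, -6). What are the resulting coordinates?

Matrix multiplication:
[[0.8660, 0.5000], [-0.5000, 0.8660]] × [-8, -6]ᵀ
= [(0.8660)(-8) + (0.5000)(-6), (-0.5000)(-8) + (0.8660)(-6)]ᵀ
= [-9.9280, -1.1960]ᵀ
Result: (-9.9280, -1.1960)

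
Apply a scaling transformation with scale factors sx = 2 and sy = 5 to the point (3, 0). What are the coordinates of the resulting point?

Scaling matrix:
[[2, 0], [0, 5]]
Result: (3 × 2, 0 × 5) = (6, 0)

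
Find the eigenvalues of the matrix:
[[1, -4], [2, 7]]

Characteristic equation: det(A - λI) = 0
λ² - (trace)λ + (det) = 0
trace = 1 + 7 = 8, det = (1)(7) - (-4)(2) = 15
λ² - (8)λ + (15) = 0
λ = (8 ± √((8)² - 4·(15))) / 2 = (8 ± √4) / 2
Solving: λ = 3, 5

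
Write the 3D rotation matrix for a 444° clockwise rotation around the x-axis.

Rotation matrix for clockwise 444° around x-axis:
A clockwise rotation by 444° is a counterclockwise rotation by -444°.
cos(-444°) = 0.1045, sin(-444°) = -0.9945
Result: [[1, 0, 0], [0, 0.1045, 0.9945], [0, -0.9945, 0.1045]]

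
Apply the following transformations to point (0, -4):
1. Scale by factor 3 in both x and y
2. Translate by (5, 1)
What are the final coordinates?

Step 1: Scale (0, -4) by 3 → (0, -12)
Step 2: Translate by (5, 1) → (5, -11)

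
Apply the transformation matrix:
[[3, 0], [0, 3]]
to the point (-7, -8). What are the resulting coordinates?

Matrix multiplication:
[[3, 0], [0, 3]] × [-7, -8]ᵀ
= [(3)(-7) + (0)(-8), (0)(-7) + (3)(-8)]ᵀ
= [-21, -24]ᵀ
Result: (-21, -24)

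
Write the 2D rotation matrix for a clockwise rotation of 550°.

Rotation matrix formula: [[cos θ, -sin θ], [sin θ, cos θ]]
A clockwise rotation by 550° is equivalent to a counterclockwise rotation by -550°.
For θ = -550°:
cos(-550°) = -0.9848
sin(-550°) = 0.1736
Result: [[-0.9848, -0.1736], [0.1736, -0.9848]]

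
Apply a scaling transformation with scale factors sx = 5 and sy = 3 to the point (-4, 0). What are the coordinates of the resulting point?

Scaling matrix:
[[5, 0], [0, 3]]
Result: (-4 × 5, 0 × 3) = (-20, 0)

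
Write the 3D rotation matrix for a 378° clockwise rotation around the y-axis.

Rotation matrix for clockwise 378° around y-axis:
A clockwise rotation by 378° is a counterclockwise rotation by -378°.
cos(-378°) = 0.9511, sin(-378°) = -0.3090
Result: [[0.9511, 0, -0.3090], [0, 1, 0], [0.3090, 0, 0.9511]]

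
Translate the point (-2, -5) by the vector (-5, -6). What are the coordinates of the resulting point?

Translation by (-5, -6) (homogeneous matrix [[1, 0, -5], [0, 1, -6], [0, 0, 1]]):
x' = -2 + -5 = -7
y' = -5 + -6 = -11
Result: (-7, -11)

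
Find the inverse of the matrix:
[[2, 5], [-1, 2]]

For [[a,b],[c,d]], inverse = (1/det)·[[d,-b],[-c,a]]
det = (2)(2) - (5)(-1) = 4 - -5 = 9
Inverse = (1/9)·[[2, -5], [1, 2]]
= [[2/9, -5/9], [1/9, 2/9]]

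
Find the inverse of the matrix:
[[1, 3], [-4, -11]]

For [[a,b],[c,d]], inverse = (1/det)·[[d,-b],[-c,a]]
det = (1)(-11) - (3)(-4) = -11 - -12 = 1
Inverse = [[-11, -3], [4, 1]]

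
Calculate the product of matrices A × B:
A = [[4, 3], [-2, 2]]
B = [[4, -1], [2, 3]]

Matrix multiplication:
C[0][0] = 4×4 + 3×2 = 22
C[0][1] = 4×-1 + 3×3 = 5
C[1][0] = -2×4 + 2×2 = -4
C[1][1] = -2×-1 + 2×3 = 8
Result: [[22, 5], [-4, 8]]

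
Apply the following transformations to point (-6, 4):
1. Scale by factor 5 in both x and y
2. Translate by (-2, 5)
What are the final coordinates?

Step 1: Scale (-6, 4) by 5 → (-30, 20)
Step 2: Translate by (-2, 5) → (-32, 25)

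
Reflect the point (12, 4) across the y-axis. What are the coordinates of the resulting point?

Reflection across y-axis: (12, 4) → (-12, 4)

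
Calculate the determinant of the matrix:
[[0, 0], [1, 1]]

For a 2×2 matrix [[a, b], [c, d]], det = ad - bc
det = (0)(1) - (0)(1) = 0 - 0 = 0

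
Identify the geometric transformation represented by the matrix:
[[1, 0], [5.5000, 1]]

This matrix represents: vertical shear with factor 5.5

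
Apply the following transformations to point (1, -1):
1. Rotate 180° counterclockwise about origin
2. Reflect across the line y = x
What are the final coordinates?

Step 1: Rotate 180° → (-1, 1)
Step 2: Reflect across line y = x → (1, -1)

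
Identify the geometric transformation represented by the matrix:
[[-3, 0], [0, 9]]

This matrix represents: non-uniform scaling by sx = -3, sy = 9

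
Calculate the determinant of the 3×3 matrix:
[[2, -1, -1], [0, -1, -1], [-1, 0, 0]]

Expansion along first row:
det = 2·det([[-1,-1],[0,0]]) - -1·det([[0,-1],[-1,0]]) + -1·det([[0,-1],[-1,0]])
    = 2·(-1·0 - -1·0) - -1·(0·0 - -1·-1) + -1·(0·0 - -1·-1)
    = 2·0 - -1·-1 + -1·-1
    = 0 + -1 + 1 = 0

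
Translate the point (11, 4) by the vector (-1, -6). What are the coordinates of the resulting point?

Translation by (-1, -6) (homogeneous matrix [[1, 0, -1], [0, 1, -6], [0, 0, 1]]):
x' = 11 + -1 = 10
y' = 4 + -6 = -2
Result: (10, -2)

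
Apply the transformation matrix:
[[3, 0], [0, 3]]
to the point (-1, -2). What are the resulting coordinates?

Matrix multiplication:
[[3, 0], [0, 3]] × [-1, -2]ᵀ
= [(3)(-1) + (0)(-2), (0)(-1) + (3)(-2)]ᵀ
= [-3, -6]ᵀ
Result: (-3, -6)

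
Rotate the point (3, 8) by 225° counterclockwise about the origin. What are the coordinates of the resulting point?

Rotation matrix for 225°: [[cos 225°, -sin 225°], [sin 225°, cos 225°]] ≈ [[-0.707107, 0.707107], [-0.707107, -0.707107]]
[[-0.707107, 0.707107], [-0.707107, -0.707107]] × [3, 8]ᵀ ≈ [3.5355, -7.7782]ᵀ
Result: (3.5355, -7.7782)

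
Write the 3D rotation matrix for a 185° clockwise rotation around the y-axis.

Rotation matrix for clockwise 185° around y-axis:
A clockwise rotation by 185° is a counterclockwise rotation by -185°.
cos(-185°) = -0.9962, sin(-185°) = 0.0872
Result: [[-0.9962, 0, 0.0872], [0, 1, 0], [-0.0872, 0, -0.9962]]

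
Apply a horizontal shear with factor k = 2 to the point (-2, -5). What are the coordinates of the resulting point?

Shear matrix for horizontal shear with factor k = 2:
[[1, 2], [0, 1]]
Result: (-2, -5) → (-12, -5)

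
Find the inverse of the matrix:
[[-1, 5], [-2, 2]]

For [[a,b],[c,d]], inverse = (1/det)·[[d,-b],[-c,a]]
det = (-1)(2) - (5)(-2) = -2 - -10 = 8
Inverse = (1/8)·[[2, -5], [2, -1]]
= [[1/4, -5/8], [1/4, -1/8]]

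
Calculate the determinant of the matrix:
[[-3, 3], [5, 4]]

For a 2×2 matrix [[a, b], [c, d]], det = ad - bc
det = (-3)(4) - (3)(5) = -12 - 15 = -27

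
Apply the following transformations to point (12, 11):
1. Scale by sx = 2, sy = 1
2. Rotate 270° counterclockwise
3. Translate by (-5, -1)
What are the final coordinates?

Step 1: Scale → (24, 11)
Step 2: Rotate 270° → (11, -24)
Step 3: Translate → (6, -25)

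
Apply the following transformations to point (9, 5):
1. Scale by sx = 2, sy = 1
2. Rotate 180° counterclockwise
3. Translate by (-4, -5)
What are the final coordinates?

Step 1: Scale → (18, 5)
Step 2: Rotate 180° → (-18, -5)
Step 3: Translate → (-22, -10)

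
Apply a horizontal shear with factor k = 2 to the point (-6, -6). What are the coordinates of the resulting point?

Shear matrix for horizontal shear with factor k = 2:
[[1, 2], [0, 1]]
Result: (-6, -6) → (-18, -6)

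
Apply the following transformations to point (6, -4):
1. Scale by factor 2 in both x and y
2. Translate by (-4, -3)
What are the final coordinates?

Step 1: Scale (6, -4) by 2 → (12, -8)
Step 2: Translate by (-4, -3) → (8, -11)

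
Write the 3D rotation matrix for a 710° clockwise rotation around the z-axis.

Rotation matrix for clockwise 710° around z-axis:
A clockwise rotation by 710° is a counterclockwise rotation by -710°.
cos(-710°) = 0.9848, sin(-710°) = 0.1736
Result: [[0.9848, -0.1736, 0], [0.1736, 0.9848, 0], [0, 0, 1]]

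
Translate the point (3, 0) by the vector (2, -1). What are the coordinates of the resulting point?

Translation by (2, -1) (homogeneous matrix [[1, 0, 2], [0, 1, -1], [0, 0, 1]]):
x' = 3 + 2 = 5
y' = 0 + -1 = -1
Result: (5, -1)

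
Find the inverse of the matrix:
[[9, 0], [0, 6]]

For [[a,b],[c,d]], inverse = (1/det)·[[d,-b],[-c,a]]
det = (9)(6) - (0)(0) = 54 - 0 = 54
Inverse = (1/54)·[[6, 0], [0, 9]]
= [[1/9, 0], [0, 1/6]]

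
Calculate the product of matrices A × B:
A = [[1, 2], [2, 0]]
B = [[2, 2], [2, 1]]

Matrix multiplication:
C[0][0] = 1×2 + 2×2 = 6
C[0][1] = 1×2 + 2×1 = 4
C[1][0] = 2×2 + 0×2 = 4
C[1][1] = 2×2 + 0×1 = 4
Result: [[6, 4], [4, 4]]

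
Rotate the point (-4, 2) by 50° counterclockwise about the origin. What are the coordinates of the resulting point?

Rotation matrix for 50°: [[cos 50°, -sin 50°], [sin 50°, cos 50°]] ≈ [[0.642788, -0.766044], [0.766044, 0.642788]]
[[0.642788, -0.766044], [0.766044, 0.642788]] × [-4, 2]ᵀ ≈ [-4.1032, -1.7786]ᵀ
Result: (-4.1032, -1.7786)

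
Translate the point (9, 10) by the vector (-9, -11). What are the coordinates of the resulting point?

Translation by (-9, -11) (homogeneous matrix [[1, 0, -9], [0, 1, -11], [0, 0, 1]]):
x' = 9 + -9 = 0
y' = 10 + -11 = -1
Result: (0, -1)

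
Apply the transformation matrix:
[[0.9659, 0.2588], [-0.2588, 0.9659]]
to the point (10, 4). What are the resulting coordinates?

Matrix multiplication:
[[0.9659, 0.2588], [-0.2588, 0.9659]] × [10, 4]ᵀ
= [(0.9659)(10) + (0.2588)(4), (-0.2588)(10) + (0.9659)(4)]ᵀ
= [10.6942, 1.2756]ᵀ
Result: (10.6942, 1.2756)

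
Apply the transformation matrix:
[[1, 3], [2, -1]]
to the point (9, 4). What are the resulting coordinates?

Matrix multiplication:
[[1, 3], [2, -1]] × [9, 4]ᵀ
= [(1)(9) + (3)(4), (2)(9) + (-1)(4)]ᵀ
= [21, 14]ᵀ
Result: (21, 14)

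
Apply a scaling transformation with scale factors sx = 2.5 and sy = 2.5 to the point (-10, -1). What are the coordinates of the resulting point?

Scaling matrix:
[[2.50, 0], [0, 2.50]]
Result: (-10 × 2.5, -1 × 2.5) = (-25, -2.5)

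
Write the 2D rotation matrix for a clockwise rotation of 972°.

Rotation matrix formula: [[cos θ, -sin θ], [sin θ, cos θ]]
A clockwise rotation by 972° is equivalent to a counterclockwise rotation by -972°.
For θ = -972°:
cos(-972°) = -0.3090
sin(-972°) = 0.9511
Result: [[-0.3090, -0.9511], [0.9511, -0.3090]]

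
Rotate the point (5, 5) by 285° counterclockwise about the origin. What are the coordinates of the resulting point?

Rotation matrix for 285°: [[cos 285°, -sin 285°], [sin 285°, cos 285°]] ≈ [[0.258819, 0.965926], [-0.965926, 0.258819]]
[[0.258819, 0.965926], [-0.965926, 0.258819]] × [5, 5]ᵀ ≈ [6.1237, -3.5355]ᵀ
Result: (6.1237, -3.5355)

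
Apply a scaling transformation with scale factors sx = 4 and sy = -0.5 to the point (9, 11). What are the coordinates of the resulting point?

Scaling matrix:
[[4, 0], [0, -0.50]]
Result: (9 × 4, 11 × -0.5) = (36, -5.5)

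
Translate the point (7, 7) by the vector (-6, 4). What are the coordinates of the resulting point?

Translation by (-6, 4) (homogeneous matrix [[1, 0, -6], [0, 1, 4], [0, 0, 1]]):
x' = 7 + -6 = 1
y' = 7 + 4 = 11
Result: (1, 11)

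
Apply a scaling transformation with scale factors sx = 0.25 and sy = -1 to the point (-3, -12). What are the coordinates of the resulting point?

Scaling matrix:
[[0.25, 0], [0, -1]]
Result: (-3 × 0.25, -12 × -1) = (-0.75, 12)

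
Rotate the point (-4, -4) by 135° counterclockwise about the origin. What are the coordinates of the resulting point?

Rotation matrix for 135°: [[cos 135°, -sin 135°], [sin 135°, cos 135°]] ≈ [[-0.707107, -0.707107], [0.707107, -0.707107]]
[[-0.707107, -0.707107], [0.707107, -0.707107]] × [-4, -4]ᵀ ≈ [5.6569, 0]ᵀ
Result: (5.6569, 0)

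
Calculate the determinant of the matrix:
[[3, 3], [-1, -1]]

For a 2×2 matrix [[a, b], [c, d]], det = ad - bc
det = (3)(-1) - (3)(-1) = -3 - -3 = 0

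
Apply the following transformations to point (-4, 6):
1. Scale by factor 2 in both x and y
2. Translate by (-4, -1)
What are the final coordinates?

Step 1: Scale (-4, 6) by 2 → (-8, 12)
Step 2: Translate by (-4, -1) → (-12, 11)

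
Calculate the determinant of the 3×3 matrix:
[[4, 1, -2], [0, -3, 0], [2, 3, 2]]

Expansion along first row:
det = 4·det([[-3,0],[3,2]]) - 1·det([[0,0],[2,2]]) + -2·det([[0,-3],[2,3]])
    = 4·(-3·2 - 0·3) - 1·(0·2 - 0·2) + -2·(0·3 - -3·2)
    = 4·-6 - 1·0 + -2·6
    = -24 + 0 + -12 = -36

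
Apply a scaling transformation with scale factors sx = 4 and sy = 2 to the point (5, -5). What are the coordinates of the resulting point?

Scaling matrix:
[[4, 0], [0, 2]]
Result: (5 × 4, -5 × 2) = (20, -10)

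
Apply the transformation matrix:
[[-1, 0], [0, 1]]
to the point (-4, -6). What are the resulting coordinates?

Matrix multiplication:
[[-1, 0], [0, 1]] × [-4, -6]ᵀ
= [(-1)(-4) + (0)(-6), (0)(-4) + (1)(-6)]ᵀ
= [4, -6]ᵀ
Result: (4, -6)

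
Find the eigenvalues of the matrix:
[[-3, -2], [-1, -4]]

Characteristic equation: det(A - λI) = 0
λ² - (trace)λ + (det) = 0
trace = -3 + -4 = -7, det = (-3)(-4) - (-2)(-1) = 10
λ² - (-7)λ + (10) = 0
λ = (-7 ± √((-7)² - 4·(10))) / 2 = (-7 ± √9) / 2
Solving: λ = -5, -2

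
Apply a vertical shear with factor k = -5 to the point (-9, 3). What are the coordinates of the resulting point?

Shear matrix for vertical shear with factor k = -5:
[[1, 0], [-5, 1]]
Result: (-9, 3) → (-9, 48)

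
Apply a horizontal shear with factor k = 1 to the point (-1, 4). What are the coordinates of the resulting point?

Shear matrix for horizontal shear with factor k = 1:
[[1, 1], [0, 1]]
Result: (-1, 4) → (3, 4)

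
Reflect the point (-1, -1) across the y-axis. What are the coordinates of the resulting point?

Reflection across y-axis: (-1, -1) → (1, -1)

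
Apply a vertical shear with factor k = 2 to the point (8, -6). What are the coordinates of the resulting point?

Shear matrix for vertical shear with factor k = 2:
[[1, 0], [2, 1]]
Result: (8, -6) → (8, 10)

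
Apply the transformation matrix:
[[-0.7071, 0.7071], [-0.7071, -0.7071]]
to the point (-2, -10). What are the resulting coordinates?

Matrix multiplication:
[[-0.7071, 0.7071], [-0.7071, -0.7071]] × [-2, -10]ᵀ
= [(-0.7071)(-2) + (0.7071)(-10), (-0.7071)(-2) + (-0.7071)(-10)]ᵀ
= [-5.6568, 8.4852]ᵀ
Result: (-5.6568, 8.4852)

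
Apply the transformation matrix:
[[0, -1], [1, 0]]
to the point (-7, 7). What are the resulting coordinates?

Matrix multiplication:
[[0, -1], [1, 0]] × [-7, 7]ᵀ
= [(0)(-7) + (-1)(7), (1)(-7) + (0)(7)]ᵀ
= [-7, -7]ᵀ
Result: (-7, -7)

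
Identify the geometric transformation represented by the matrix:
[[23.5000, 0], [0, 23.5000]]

This matrix represents: uniform scaling by factor 23.5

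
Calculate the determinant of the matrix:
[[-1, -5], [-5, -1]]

For a 2×2 matrix [[a, b], [c, d]], det = ad - bc
det = (-1)(-1) - (-5)(-5) = 1 - 25 = -24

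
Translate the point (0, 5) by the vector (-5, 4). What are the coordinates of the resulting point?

Translation by (-5, 4) (homogeneous matrix [[1, 0, -5], [0, 1, 4], [0, 0, 1]]):
x' = 0 + -5 = -5
y' = 5 + 4 = 9
Result: (-5, 9)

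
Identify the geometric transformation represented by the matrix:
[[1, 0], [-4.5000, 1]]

This matrix represents: vertical shear with factor -4.5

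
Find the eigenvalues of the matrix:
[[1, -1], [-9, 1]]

Characteristic equation: det(A - λI) = 0
λ² - (trace)λ + (det) = 0
trace = 1 + 1 = 2, det = (1)(1) - (-1)(-9) = -8
λ² - (2)λ + (-8) = 0
λ = (2 ± √((2)² - 4·(-8))) / 2 = (2 ± √36) / 2
Solving: λ = -2, 4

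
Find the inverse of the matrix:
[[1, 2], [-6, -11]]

For [[a,b],[c,d]], inverse = (1/det)·[[d,-b],[-c,a]]
det = (1)(-11) - (2)(-6) = -11 - -12 = 1
Inverse = [[-11, -2], [6, 1]]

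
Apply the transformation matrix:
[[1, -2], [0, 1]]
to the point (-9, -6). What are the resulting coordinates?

Matrix multiplication:
[[1, -2], [0, 1]] × [-9, -6]ᵀ
= [(1)(-9) + (-2)(-6), (0)(-9) + (1)(-6)]ᵀ
= [3, -6]ᵀ
Result: (3, -6)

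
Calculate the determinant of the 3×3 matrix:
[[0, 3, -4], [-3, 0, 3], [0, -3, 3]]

Expansion along first row:
det = 0·det([[0,3],[-3,3]]) - 3·det([[-3,3],[0,3]]) + -4·det([[-3,0],[0,-3]])
    = 0·(0·3 - 3·-3) - 3·(-3·3 - 3·0) + -4·(-3·-3 - 0·0)
    = 0·9 - 3·-9 + -4·9
    = 0 + 27 + -36 = -9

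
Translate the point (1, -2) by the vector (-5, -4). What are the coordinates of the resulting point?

Translation by (-5, -4) (homogeneous matrix [[1, 0, -5], [0, 1, -4], [0, 0, 1]]):
x' = 1 + -5 = -4
y' = -2 + -4 = -6
Result: (-4, -6)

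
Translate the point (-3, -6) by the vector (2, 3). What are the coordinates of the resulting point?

Translation by (2, 3) (homogeneous matrix [[1, 0, 2], [0, 1, 3], [0, 0, 1]]):
x' = -3 + 2 = -1
y' = -6 + 3 = -3
Result: (-1, -3)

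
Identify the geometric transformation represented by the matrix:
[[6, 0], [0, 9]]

This matrix represents: non-uniform scaling by sx = 6, sy = 9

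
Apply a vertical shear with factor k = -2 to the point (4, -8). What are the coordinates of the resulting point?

Shear matrix for vertical shear with factor k = -2:
[[1, 0], [-2, 1]]
Result: (4, -8) → (4, -16)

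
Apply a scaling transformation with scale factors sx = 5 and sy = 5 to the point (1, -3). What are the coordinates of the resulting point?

Scaling matrix:
[[5, 0], [0, 5]]
Result: (1 × 5, -3 × 5) = (5, -15)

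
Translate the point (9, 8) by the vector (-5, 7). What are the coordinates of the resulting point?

Translation by (-5, 7) (homogeneous matrix [[1, 0, -5], [0, 1, 7], [0, 0, 1]]):
x' = 9 + -5 = 4
y' = 8 + 7 = 15
Result: (4, 15)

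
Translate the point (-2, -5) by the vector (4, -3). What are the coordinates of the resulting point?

Translation by (4, -3) (homogeneous matrix [[1, 0, 4], [0, 1, -3], [0, 0, 1]]):
x' = -2 + 4 = 2
y' = -5 + -3 = -8
Result: (2, -8)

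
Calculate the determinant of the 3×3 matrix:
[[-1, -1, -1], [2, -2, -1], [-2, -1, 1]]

Expansion along first row:
det = -1·det([[-2,-1],[-1,1]]) - -1·det([[2,-1],[-2,1]]) + -1·det([[2,-2],[-2,-1]])
    = -1·(-2·1 - -1·-1) - -1·(2·1 - -1·-2) + -1·(2·-1 - -2·-2)
    = -1·-3 - -1·0 + -1·-6
    = 3 + 0 + 6 = 9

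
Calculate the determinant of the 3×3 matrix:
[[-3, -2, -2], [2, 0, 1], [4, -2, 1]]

Expansion along first row:
det = -3·det([[0,1],[-2,1]]) - -2·det([[2,1],[4,1]]) + -2·det([[2,0],[4,-2]])
    = -3·(0·1 - 1·-2) - -2·(2·1 - 1·4) + -2·(2·-2 - 0·4)
    = -3·2 - -2·-2 + -2·-4
    = -6 + -4 + 8 = -2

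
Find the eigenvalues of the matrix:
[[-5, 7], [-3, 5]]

Characteristic equation: det(A - λI) = 0
λ² - (trace)λ + (det) = 0
trace = -5 + 5 = 0, det = (-5)(5) - (7)(-3) = -4
λ² - (0)λ + (-4) = 0
λ = (0 ± √((0)² - 4·(-4))) / 2 = (0 ± √16) / 2
Solving: λ = -2, 2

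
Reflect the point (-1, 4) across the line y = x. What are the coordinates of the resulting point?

Reflection across line y = x: (-1, 4) → (4, -1)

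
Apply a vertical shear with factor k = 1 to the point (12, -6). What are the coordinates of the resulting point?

Shear matrix for vertical shear with factor k = 1:
[[1, 0], [1, 1]]
Result: (12, -6) → (12, 6)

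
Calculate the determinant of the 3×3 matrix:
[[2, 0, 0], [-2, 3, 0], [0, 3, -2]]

Expansion along first row:
det = 2·det([[3,0],[3,-2]]) - 0·det([[-2,0],[0,-2]]) + 0·det([[-2,3],[0,3]])
    = 2·(3·-2 - 0·3) - 0·(-2·-2 - 0·0) + 0·(-2·3 - 3·0)
    = 2·-6 - 0·4 + 0·-6
    = -12 + 0 + 0 = -12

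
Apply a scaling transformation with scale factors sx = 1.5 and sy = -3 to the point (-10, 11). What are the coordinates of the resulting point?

Scaling matrix:
[[1.50, 0], [0, -3]]
Result: (-10 × 1.5, 11 × -3) = (-15, -33)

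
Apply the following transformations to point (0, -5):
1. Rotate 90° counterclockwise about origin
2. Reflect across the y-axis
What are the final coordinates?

Step 1: Rotate 90° → (5, 0)
Step 2: Reflect across y-axis → (-5, 0)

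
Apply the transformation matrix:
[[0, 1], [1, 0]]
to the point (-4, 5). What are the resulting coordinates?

Matrix multiplication:
[[0, 1], [1, 0]] × [-4, 5]ᵀ
= [(0)(-4) + (1)(5), (1)(-4) + (0)(5)]ᵀ
= [5, -4]ᵀ
Result: (5, -4)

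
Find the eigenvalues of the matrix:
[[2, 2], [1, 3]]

Characteristic equation: det(A - λI) = 0
λ² - (trace)λ + (det) = 0
trace = 2 + 3 = 5, det = (2)(3) - (2)(1) = 4
λ² - (5)λ + (4) = 0
λ = (5 ± √((5)² - 4·(4))) / 2 = (5 ± √9) / 2
Solving: λ = 1, 4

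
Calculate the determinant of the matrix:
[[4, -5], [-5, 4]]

For a 2×2 matrix [[a, b], [c, d]], det = ad - bc
det = (4)(4) - (-5)(-5) = 16 - 25 = -9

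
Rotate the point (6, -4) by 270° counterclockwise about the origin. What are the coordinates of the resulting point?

Rotation matrix for 270°: [[cos 270°, -sin 270°], [sin 270°, cos 270°]] = [[0, 1], [-1, 0]]
[[0, 1], [-1, 0]] × [6, -4]ᵀ = [-4, -6]ᵀ
Result: (-4, -6)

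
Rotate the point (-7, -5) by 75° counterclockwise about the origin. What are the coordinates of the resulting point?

Rotation matrix for 75°: [[cos 75°, -sin 75°], [sin 75°, cos 75°]] ≈ [[0.258819, -0.965926], [0.965926, 0.258819]]
[[0.258819, -0.965926], [0.965926, 0.258819]] × [-7, -5]ᵀ ≈ [3.0179, -8.0556]ᵀ
Result: (3.0179, -8.0556)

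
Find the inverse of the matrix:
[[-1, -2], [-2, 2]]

For [[a,b],[c,d]], inverse = (1/det)·[[d,-b],[-c,a]]
det = (-1)(2) - (-2)(-2) = -2 - 4 = -6
Inverse = (1/-6)·[[2, 2], [2, -1]]
= [[-1/3, -1/3], [-1/3, 1/6]]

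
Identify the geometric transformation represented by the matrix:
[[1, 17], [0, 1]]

This matrix represents: horizontal shear with factor 17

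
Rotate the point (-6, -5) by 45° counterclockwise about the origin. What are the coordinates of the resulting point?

Rotation matrix for 45°: [[cos 45°, -sin 45°], [sin 45°, cos 45°]] ≈ [[0.707107, -0.707107], [0.707107, 0.707107]]
[[0.707107, -0.707107], [0.707107, 0.707107]] × [-6, -5]ᵀ ≈ [-0.7071, -7.7782]ᵀ
Result: (-0.7071, -7.7782)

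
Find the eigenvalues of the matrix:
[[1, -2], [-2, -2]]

Characteristic equation: det(A - λI) = 0
λ² - (trace)λ + (det) = 0
trace = 1 + -2 = -1, det = (1)(-2) - (-2)(-2) = -6
λ² - (-1)λ + (-6) = 0
λ = (-1 ± √((-1)² - 4·(-6))) / 2 = (-1 ± √25) / 2
Solving: λ = -3, 2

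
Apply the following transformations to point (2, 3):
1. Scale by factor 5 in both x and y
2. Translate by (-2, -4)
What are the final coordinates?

Step 1: Scale (2, 3) by 5 → (10, 15)
Step 2: Translate by (-2, -4) → (8, 11)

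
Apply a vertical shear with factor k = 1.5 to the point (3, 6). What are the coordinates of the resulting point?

Shear matrix for vertical shear with factor k = 1.5:
[[1, 0], [1.50, 1]]
Result: (3, 6) → (3, 10.5)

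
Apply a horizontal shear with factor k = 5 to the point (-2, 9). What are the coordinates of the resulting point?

Shear matrix for horizontal shear with factor k = 5:
[[1, 5], [0, 1]]
Result: (-2, 9) → (43, 9)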